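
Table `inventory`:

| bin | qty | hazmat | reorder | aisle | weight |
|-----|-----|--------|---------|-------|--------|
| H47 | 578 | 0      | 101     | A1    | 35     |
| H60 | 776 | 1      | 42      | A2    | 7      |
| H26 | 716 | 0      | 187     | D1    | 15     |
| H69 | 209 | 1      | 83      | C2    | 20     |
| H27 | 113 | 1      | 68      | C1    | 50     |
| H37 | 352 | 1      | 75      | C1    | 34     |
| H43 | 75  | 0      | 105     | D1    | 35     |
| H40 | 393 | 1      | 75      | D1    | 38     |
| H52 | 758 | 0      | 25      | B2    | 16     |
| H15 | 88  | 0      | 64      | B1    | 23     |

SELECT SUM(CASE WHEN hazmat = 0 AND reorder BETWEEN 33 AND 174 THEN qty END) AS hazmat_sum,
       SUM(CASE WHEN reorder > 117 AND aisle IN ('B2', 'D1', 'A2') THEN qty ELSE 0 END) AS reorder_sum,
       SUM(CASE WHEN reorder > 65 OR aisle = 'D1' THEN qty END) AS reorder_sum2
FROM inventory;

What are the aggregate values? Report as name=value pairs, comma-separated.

[hazmat_sum: hazmat = 0 AND reorder BETWEEN 33 AND 174]
bin=H47: ✓ → 578
bin=H60: ✗
bin=H26: ✗
bin=H69: ✗
bin=H27: ✗
bin=H37: ✗
bin=H43: ✓ → 75
bin=H40: ✗
bin=H52: ✗
bin=H15: ✓ → 88
hazmat_sum = 578 + 75 + 88 = 741
—
[reorder_sum: reorder > 117 AND aisle IN ('B2', 'D1', 'A2')]
bin=H47: ✗
bin=H60: ✗
bin=H26: ✓ → 716
bin=H69: ✗
bin=H27: ✗
bin=H37: ✗
bin=H43: ✗
bin=H40: ✗
bin=H52: ✗
bin=H15: ✗
reorder_sum = 716
—
[reorder_sum2: reorder > 65 OR aisle = 'D1']
bin=H47: ✓ → 578
bin=H60: ✗
bin=H26: ✓ → 716
bin=H69: ✓ → 209
bin=H27: ✓ → 113
bin=H37: ✓ → 352
bin=H43: ✓ → 75
bin=H40: ✓ → 393
bin=H52: ✗
bin=H15: ✗
reorder_sum2 = 578 + 716 + 209 + 113 + 352 + 75 + 393 = 2436

hazmat_sum=741, reorder_sum=716, reorder_sum2=2436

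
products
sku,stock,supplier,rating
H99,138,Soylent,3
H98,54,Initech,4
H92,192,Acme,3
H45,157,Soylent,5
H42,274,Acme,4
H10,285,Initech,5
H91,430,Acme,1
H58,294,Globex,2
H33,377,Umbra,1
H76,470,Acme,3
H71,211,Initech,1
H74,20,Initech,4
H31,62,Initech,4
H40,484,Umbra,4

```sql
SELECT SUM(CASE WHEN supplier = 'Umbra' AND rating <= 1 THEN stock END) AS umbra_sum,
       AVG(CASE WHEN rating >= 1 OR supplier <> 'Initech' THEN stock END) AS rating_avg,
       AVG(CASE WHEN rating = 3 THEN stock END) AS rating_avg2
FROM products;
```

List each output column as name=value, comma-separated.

umbra_sum=377, rating_avg=246.2857142857, rating_avg2=266.6666666667

[umbra_sum: supplier = 'Umbra' AND rating <= 1]
sku=H99: ✗
sku=H98: ✗
sku=H92: ✗
sku=H45: ✗
sku=H42: ✗
sku=H10: ✗
sku=H91: ✗
sku=H58: ✗
sku=H33: ✓ → 377
sku=H76: ✗
sku=H71: ✗
sku=H74: ✗
sku=H31: ✗
sku=H40: ✗
umbra_sum = 377
—
[rating_avg: rating >= 1 OR supplier <> 'Initech']
sku=H99: ✓ → 138
sku=H98: ✓ → 54
sku=H92: ✓ → 192
sku=H45: ✓ → 157
sku=H42: ✓ → 274
sku=H10: ✓ → 285
sku=H91: ✓ → 430
sku=H58: ✓ → 294
sku=H33: ✓ → 377
sku=H76: ✓ → 470
sku=H71: ✓ → 211
sku=H74: ✓ → 20
sku=H31: ✓ → 62
sku=H40: ✓ → 484
rating_avg = (138 + 54 + 192 + 157 + 274 + 285 + 430 + 294 + 377 + 470 + 211 + 20 + 62 + 484) / 14 = 246.2857142857
—
[rating_avg2: rating = 3]
sku=H99: ✓ → 138
sku=H98: ✗
sku=H92: ✓ → 192
sku=H45: ✗
sku=H42: ✗
sku=H10: ✗
sku=H91: ✗
sku=H58: ✗
sku=H33: ✗
sku=H76: ✓ → 470
sku=H71: ✗
sku=H74: ✗
sku=H31: ✗
sku=H40: ✗
rating_avg2 = (138 + 192 + 470) / 3 = 266.6666666667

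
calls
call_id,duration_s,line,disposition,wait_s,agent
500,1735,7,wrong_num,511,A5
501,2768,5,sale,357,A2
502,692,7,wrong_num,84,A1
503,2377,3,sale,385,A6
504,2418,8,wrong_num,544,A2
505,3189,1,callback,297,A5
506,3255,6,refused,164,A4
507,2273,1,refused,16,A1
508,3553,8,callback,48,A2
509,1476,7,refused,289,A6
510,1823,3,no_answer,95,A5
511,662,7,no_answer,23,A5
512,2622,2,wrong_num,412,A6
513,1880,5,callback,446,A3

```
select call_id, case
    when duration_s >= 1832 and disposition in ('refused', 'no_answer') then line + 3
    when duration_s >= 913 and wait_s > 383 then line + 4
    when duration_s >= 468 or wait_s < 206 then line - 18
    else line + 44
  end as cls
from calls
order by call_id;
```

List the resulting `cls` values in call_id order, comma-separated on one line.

call_id=500: duration_s >= 913 and wait_s > 383 → 11
call_id=501: duration_s >= 468 or wait_s < 206 → -13
call_id=502: duration_s >= 468 or wait_s < 206 → -11
call_id=503: duration_s >= 913 and wait_s > 383 → 7
call_id=504: duration_s >= 913 and wait_s > 383 → 12
call_id=505: duration_s >= 468 or wait_s < 206 → -17
call_id=506: duration_s >= 1832 and disposition in ('refused', 'no_answer') → 9
call_id=507: duration_s >= 1832 and disposition in ('refused', 'no_answer') → 4
call_id=508: duration_s >= 468 or wait_s < 206 → -10
call_id=509: duration_s >= 468 or wait_s < 206 → -11
call_id=510: duration_s >= 468 or wait_s < 206 → -15
call_id=511: duration_s >= 468 or wait_s < 206 → -11
call_id=512: duration_s >= 913 and wait_s > 383 → 6
call_id=513: duration_s >= 913 and wait_s > 383 → 9

11, -13, -11, 7, 12, -17, 9, 4, -10, -11, -15, -11, 6, 9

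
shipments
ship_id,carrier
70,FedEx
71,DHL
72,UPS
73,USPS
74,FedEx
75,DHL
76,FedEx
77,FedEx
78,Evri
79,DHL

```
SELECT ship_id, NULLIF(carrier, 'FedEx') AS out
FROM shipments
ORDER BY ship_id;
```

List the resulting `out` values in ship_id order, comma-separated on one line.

ship_id=70: carrier=FedEx vs FedEx: equal → NULL
ship_id=71: carrier=DHL vs FedEx: differ → DHL
ship_id=72: carrier=UPS vs FedEx: differ → UPS
ship_id=73: carrier=USPS vs FedEx: differ → USPS
ship_id=74: carrier=FedEx vs FedEx: equal → NULL
ship_id=75: carrier=DHL vs FedEx: differ → DHL
ship_id=76: carrier=FedEx vs FedEx: equal → NULL
ship_id=77: carrier=FedEx vs FedEx: equal → NULL
ship_id=78: carrier=Evri vs FedEx: differ → Evri
ship_id=79: carrier=DHL vs FedEx: differ → DHL

NULL, DHL, UPS, USPS, NULL, DHL, NULL, NULL, Evri, DHL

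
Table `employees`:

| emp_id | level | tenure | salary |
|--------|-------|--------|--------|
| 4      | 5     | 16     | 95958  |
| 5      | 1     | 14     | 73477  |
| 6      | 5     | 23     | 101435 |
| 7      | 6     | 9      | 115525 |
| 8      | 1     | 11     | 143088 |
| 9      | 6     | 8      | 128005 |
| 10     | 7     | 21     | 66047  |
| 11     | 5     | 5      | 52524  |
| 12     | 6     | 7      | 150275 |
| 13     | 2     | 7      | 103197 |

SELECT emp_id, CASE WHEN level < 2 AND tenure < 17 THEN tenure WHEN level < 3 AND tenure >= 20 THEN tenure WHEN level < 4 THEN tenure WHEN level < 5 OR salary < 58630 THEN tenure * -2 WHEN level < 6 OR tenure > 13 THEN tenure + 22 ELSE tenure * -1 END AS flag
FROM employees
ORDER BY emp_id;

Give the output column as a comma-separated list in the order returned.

emp_id=4: level < 6 OR tenure > 13 → 38
emp_id=5: level < 2 AND tenure < 17 → 14
emp_id=6: level < 6 OR tenure > 13 → 45
emp_id=7: ELSE → -9
emp_id=8: level < 2 AND tenure < 17 → 11
emp_id=9: ELSE → -8
emp_id=10: level < 6 OR tenure > 13 → 43
emp_id=11: level < 5 OR salary < 58630 → -10
emp_id=12: ELSE → -7
emp_id=13: level < 4 → 7

38, 14, 45, -9, 11, -8, 43, -10, -7, 7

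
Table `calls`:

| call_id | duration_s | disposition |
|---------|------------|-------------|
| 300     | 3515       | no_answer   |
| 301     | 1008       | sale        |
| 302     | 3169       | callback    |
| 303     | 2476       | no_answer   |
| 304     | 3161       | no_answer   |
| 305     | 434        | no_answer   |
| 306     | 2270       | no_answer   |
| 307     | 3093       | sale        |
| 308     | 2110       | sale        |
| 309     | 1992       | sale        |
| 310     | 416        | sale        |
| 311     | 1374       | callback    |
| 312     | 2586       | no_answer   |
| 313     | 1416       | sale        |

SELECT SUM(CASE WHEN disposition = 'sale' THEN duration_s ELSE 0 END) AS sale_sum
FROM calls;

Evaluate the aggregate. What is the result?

10035

call_id=300: ✗
call_id=301: ✓ → 1008
call_id=302: ✗
call_id=303: ✗
call_id=304: ✗
call_id=305: ✗
call_id=306: ✗
call_id=307: ✓ → 3093
call_id=308: ✓ → 2110
call_id=309: ✓ → 1992
call_id=310: ✓ → 416
call_id=311: ✗
call_id=312: ✗
call_id=313: ✓ → 1416
sale_sum = 1008 + 3093 + 2110 + 1992 + 416 + 1416 = 10035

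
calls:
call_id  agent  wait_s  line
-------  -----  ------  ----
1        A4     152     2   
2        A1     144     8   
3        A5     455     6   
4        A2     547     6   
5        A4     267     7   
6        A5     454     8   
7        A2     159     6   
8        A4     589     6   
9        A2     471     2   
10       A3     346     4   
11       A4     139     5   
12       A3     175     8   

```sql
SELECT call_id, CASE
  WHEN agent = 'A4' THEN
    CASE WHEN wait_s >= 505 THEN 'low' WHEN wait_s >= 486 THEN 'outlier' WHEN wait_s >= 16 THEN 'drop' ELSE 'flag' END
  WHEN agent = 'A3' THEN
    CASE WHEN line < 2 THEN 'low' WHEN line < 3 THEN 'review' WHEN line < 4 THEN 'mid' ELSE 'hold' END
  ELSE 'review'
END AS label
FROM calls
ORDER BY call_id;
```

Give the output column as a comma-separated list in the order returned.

drop, review, review, review, drop, review, review, low, review, hold, drop, hold

call_id=1: agent='A4' → inner[wait_s >= 16] → drop
call_id=2: agent='A1' → outer ELSE → review
call_id=3: agent='A5' → outer ELSE → review
call_id=4: agent='A2' → outer ELSE → review
call_id=5: agent='A4' → inner[wait_s >= 16] → drop
call_id=6: agent='A5' → outer ELSE → review
call_id=7: agent='A2' → outer ELSE → review
call_id=8: agent='A4' → inner[wait_s >= 505] → low
call_id=9: agent='A2' → outer ELSE → review
call_id=10: agent='A3' → inner[ELSE] → hold
call_id=11: agent='A4' → inner[wait_s >= 16] → drop
call_id=12: agent='A3' → inner[ELSE] → hold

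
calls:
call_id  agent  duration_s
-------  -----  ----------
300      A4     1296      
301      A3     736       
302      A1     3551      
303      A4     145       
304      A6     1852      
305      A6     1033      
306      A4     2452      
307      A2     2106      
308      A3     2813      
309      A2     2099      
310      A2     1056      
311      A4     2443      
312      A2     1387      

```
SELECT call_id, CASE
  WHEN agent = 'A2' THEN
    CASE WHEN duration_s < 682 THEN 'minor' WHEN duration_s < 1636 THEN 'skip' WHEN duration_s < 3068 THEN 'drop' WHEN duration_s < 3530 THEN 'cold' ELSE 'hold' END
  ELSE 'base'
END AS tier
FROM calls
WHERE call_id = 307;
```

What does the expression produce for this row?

drop

call_id = 307: agent=A2, duration_s=2106.
agent='A2' → inner[duration_s < 3068] → drop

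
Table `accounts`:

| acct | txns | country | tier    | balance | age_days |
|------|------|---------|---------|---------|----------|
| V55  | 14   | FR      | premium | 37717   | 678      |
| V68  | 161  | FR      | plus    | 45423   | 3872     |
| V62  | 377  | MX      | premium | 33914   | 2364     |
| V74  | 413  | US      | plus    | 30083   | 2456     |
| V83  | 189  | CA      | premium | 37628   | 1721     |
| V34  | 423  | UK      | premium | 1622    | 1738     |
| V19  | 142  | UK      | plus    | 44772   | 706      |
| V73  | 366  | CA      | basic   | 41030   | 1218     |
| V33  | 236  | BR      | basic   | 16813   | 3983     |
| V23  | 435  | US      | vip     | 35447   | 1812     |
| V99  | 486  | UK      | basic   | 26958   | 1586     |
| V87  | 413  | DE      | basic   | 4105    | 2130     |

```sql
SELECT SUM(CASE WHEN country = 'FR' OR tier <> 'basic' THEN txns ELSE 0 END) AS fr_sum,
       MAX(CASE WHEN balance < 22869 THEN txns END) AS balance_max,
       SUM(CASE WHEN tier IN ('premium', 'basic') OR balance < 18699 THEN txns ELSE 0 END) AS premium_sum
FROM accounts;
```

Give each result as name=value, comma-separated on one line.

[fr_sum: country = 'FR' OR tier <> 'basic']
acct=V55: ✓ → 14
acct=V68: ✓ → 161
acct=V62: ✓ → 377
acct=V74: ✓ → 413
acct=V83: ✓ → 189
acct=V34: ✓ → 423
acct=V19: ✓ → 142
acct=V73: ✗
acct=V33: ✗
acct=V23: ✓ → 435
acct=V99: ✗
acct=V87: ✗
fr_sum = 14 + 161 + 377 + 413 + 189 + 423 + 142 + 435 = 2154
—
[balance_max: balance < 22869]
acct=V55: ✗
acct=V68: ✗
acct=V62: ✗
acct=V74: ✗
acct=V83: ✗
acct=V34: ✓ → 423
acct=V19: ✗
acct=V73: ✗
acct=V33: ✓ → 236
acct=V23: ✗
acct=V99: ✗
acct=V87: ✓ → 413
balance_max = MAX(423, 236, 413) = 423
—
[premium_sum: tier IN ('premium', 'basic') OR balance < 18699]
acct=V55: ✓ → 14
acct=V68: ✗
acct=V62: ✓ → 377
acct=V74: ✗
acct=V83: ✓ → 189
acct=V34: ✓ → 423
acct=V19: ✗
acct=V73: ✓ → 366
acct=V33: ✓ → 236
acct=V23: ✗
acct=V99: ✓ → 486
acct=V87: ✓ → 413
premium_sum = 14 + 377 + 189 + 423 + 366 + 236 + 486 + 413 = 2504

fr_sum=2154, balance_max=423, premium_sum=2504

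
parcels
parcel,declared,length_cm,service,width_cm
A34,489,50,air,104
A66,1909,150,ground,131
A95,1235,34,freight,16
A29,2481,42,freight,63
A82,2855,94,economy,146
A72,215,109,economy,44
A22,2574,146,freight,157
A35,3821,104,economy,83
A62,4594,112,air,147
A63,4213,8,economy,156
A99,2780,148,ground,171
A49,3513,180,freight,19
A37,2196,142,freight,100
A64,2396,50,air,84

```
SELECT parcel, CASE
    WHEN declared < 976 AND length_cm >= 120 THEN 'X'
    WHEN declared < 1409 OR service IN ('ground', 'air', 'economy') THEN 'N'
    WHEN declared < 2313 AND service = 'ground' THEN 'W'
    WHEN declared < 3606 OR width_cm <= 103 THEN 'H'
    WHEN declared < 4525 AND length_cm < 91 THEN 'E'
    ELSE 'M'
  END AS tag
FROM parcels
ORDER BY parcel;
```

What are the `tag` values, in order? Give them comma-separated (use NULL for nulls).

H, H, N, N, H, H, N, N, N, N, N, N, N, N

parcel=A22: declared < 3606 OR width_cm <= 103 → H
parcel=A29: declared < 3606 OR width_cm <= 103 → H
parcel=A34: declared < 1409 OR service IN ('ground', 'air', 'economy') → N
parcel=A35: declared < 1409 OR service IN ('ground', 'air', 'economy') → N
parcel=A37: declared < 3606 OR width_cm <= 103 → H
parcel=A49: declared < 3606 OR width_cm <= 103 → H
parcel=A62: declared < 1409 OR service IN ('ground', 'air', 'economy') → N
parcel=A63: declared < 1409 OR service IN ('ground', 'air', 'economy') → N
parcel=A64: declared < 1409 OR service IN ('ground', 'air', 'economy') → N
parcel=A66: declared < 1409 OR service IN ('ground', 'air', 'economy') → N
parcel=A72: declared < 1409 OR service IN ('ground', 'air', 'economy') → N
parcel=A82: declared < 1409 OR service IN ('ground', 'air', 'economy') → N
parcel=A95: declared < 1409 OR service IN ('ground', 'air', 'economy') → N
parcel=A99: declared < 1409 OR service IN ('ground', 'air', 'economy') → N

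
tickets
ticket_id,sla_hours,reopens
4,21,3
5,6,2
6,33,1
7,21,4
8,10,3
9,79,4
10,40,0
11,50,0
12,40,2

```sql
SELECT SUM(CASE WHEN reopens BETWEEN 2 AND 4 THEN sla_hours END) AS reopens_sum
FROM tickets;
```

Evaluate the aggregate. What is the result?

ticket_id=4: ✓ → 21
ticket_id=5: ✓ → 6
ticket_id=6: ✗
ticket_id=7: ✓ → 21
ticket_id=8: ✓ → 10
ticket_id=9: ✓ → 79
ticket_id=10: ✗
ticket_id=11: ✗
ticket_id=12: ✓ → 40
reopens_sum = 21 + 6 + 21 + 10 + 79 + 40 = 177

177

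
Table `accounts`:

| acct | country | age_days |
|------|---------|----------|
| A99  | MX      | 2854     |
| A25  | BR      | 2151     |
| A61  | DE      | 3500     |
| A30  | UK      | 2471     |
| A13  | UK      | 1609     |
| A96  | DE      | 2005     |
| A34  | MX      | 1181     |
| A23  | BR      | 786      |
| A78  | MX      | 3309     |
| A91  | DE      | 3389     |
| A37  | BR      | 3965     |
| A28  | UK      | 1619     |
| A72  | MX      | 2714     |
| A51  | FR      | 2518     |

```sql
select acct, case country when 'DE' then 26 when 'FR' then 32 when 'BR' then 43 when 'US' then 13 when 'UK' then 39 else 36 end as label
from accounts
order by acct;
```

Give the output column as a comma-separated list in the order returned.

acct=A13: country='UK' → 39
acct=A23: country='BR' → 43
acct=A25: country='BR' → 43
acct=A28: country='UK' → 39
acct=A30: country='UK' → 39
acct=A34: ELSE → 36
acct=A37: country='BR' → 43
acct=A51: country='FR' → 32
acct=A61: country='DE' → 26
acct=A72: ELSE → 36
acct=A78: ELSE → 36
acct=A91: country='DE' → 26
acct=A96: country='DE' → 26
acct=A99: ELSE → 36

39, 43, 43, 39, 39, 36, 43, 32, 26, 36, 36, 26, 26, 36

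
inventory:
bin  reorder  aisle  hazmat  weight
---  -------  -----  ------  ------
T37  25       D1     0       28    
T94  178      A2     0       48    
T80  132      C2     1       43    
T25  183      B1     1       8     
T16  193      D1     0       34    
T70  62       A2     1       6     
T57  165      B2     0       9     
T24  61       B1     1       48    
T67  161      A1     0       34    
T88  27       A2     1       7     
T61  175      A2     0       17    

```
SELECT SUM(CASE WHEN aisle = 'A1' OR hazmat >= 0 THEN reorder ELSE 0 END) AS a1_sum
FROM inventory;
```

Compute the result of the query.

bin=T37: ✓ → 25
bin=T94: ✓ → 178
bin=T80: ✓ → 132
bin=T25: ✓ → 183
bin=T16: ✓ → 193
bin=T70: ✓ → 62
bin=T57: ✓ → 165
bin=T24: ✓ → 61
bin=T67: ✓ → 161
bin=T88: ✓ → 27
bin=T61: ✓ → 175
a1_sum = 25 + 178 + 132 + 183 + 193 + 62 + 165 + 61 + 161 + 27 + 175 = 1362

1362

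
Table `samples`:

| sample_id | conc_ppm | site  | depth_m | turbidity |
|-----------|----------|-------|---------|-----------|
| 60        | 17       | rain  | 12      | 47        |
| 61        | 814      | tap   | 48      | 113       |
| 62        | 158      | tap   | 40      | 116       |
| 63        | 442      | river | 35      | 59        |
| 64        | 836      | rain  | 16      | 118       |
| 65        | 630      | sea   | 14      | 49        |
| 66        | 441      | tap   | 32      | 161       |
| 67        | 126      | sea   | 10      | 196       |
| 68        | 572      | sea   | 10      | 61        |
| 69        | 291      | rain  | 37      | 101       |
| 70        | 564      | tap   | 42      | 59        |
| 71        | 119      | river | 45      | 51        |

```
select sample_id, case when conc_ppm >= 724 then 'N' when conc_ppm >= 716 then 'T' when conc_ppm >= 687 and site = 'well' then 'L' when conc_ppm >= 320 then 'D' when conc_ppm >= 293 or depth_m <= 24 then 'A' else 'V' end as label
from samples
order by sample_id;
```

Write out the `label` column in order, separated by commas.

A, N, V, D, N, D, D, A, D, V, D, V

sample_id=60: conc_ppm >= 293 or depth_m <= 24 → A
sample_id=61: conc_ppm >= 724 → N
sample_id=62: ELSE → V
sample_id=63: conc_ppm >= 320 → D
sample_id=64: conc_ppm >= 724 → N
sample_id=65: conc_ppm >= 320 → D
sample_id=66: conc_ppm >= 320 → D
sample_id=67: conc_ppm >= 293 or depth_m <= 24 → A
sample_id=68: conc_ppm >= 320 → D
sample_id=69: ELSE → V
sample_id=70: conc_ppm >= 320 → D
sample_id=71: ELSE → V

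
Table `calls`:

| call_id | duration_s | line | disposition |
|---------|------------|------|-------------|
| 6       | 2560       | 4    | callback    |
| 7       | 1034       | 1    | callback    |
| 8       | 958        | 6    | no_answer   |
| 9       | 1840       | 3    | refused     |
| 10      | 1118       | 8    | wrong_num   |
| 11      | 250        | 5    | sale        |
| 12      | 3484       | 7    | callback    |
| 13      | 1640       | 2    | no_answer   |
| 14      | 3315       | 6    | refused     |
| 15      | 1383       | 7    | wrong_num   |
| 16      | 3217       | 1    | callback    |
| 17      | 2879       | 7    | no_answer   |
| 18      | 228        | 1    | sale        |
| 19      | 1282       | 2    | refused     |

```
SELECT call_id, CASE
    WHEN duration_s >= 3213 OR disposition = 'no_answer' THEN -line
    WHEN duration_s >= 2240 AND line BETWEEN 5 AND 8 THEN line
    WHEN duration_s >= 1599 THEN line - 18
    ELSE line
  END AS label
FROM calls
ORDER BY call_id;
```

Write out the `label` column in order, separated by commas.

-14, 1, -6, -15, 8, 5, -7, -2, -6, 7, -1, -7, 1, 2

call_id=6: duration_s >= 1599 → -14
call_id=7: ELSE → 1
call_id=8: duration_s >= 3213 OR disposition = 'no_answer' → -6
call_id=9: duration_s >= 1599 → -15
call_id=10: ELSE → 8
call_id=11: ELSE → 5
call_id=12: duration_s >= 3213 OR disposition = 'no_answer' → -7
call_id=13: duration_s >= 3213 OR disposition = 'no_answer' → -2
call_id=14: duration_s >= 3213 OR disposition = 'no_answer' → -6
call_id=15: ELSE → 7
call_id=16: duration_s >= 3213 OR disposition = 'no_answer' → -1
call_id=17: duration_s >= 3213 OR disposition = 'no_answer' → -7
call_id=18: ELSE → 1
call_id=19: ELSE → 2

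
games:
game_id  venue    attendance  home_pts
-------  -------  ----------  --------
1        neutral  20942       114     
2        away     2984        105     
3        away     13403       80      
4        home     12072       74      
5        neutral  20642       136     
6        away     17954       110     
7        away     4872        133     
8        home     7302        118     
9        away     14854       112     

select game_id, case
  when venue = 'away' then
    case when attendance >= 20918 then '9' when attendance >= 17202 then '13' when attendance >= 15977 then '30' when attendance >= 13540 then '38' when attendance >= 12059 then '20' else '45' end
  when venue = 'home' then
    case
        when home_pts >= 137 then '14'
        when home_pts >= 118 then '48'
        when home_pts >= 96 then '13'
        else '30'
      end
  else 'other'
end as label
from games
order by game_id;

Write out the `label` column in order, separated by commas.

game_id=1: venue='neutral' → outer ELSE → other
game_id=2: venue='away' → inner[ELSE] → 45
game_id=3: venue='away' → inner[attendance >= 12059] → 20
game_id=4: venue='home' → inner[ELSE] → 30
game_id=5: venue='neutral' → outer ELSE → other
game_id=6: venue='away' → inner[attendance >= 17202] → 13
game_id=7: venue='away' → inner[ELSE] → 45
game_id=8: venue='home' → inner[home_pts >= 118] → 48
game_id=9: venue='away' → inner[attendance >= 13540] → 38

other, 45, 20, 30, other, 13, 45, 48, 38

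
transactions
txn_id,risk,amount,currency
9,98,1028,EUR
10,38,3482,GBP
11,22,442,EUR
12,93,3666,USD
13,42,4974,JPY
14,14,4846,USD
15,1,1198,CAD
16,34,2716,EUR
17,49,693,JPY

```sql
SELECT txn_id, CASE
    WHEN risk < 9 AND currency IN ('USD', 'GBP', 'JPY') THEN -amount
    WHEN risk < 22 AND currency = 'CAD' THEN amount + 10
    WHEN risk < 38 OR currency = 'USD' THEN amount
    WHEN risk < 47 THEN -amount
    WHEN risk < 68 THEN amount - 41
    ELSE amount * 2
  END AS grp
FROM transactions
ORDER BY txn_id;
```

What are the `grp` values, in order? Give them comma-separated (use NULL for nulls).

2056, -3482, 442, 3666, -4974, 4846, 1208, 2716, 652

txn_id=9: ELSE → 2056
txn_id=10: risk < 47 → -3482
txn_id=11: risk < 38 OR currency = 'USD' → 442
txn_id=12: risk < 38 OR currency = 'USD' → 3666
txn_id=13: risk < 47 → -4974
txn_id=14: risk < 38 OR currency = 'USD' → 4846
txn_id=15: risk < 22 AND currency = 'CAD' → 1208
txn_id=16: risk < 38 OR currency = 'USD' → 2716
txn_id=17: risk < 68 → 652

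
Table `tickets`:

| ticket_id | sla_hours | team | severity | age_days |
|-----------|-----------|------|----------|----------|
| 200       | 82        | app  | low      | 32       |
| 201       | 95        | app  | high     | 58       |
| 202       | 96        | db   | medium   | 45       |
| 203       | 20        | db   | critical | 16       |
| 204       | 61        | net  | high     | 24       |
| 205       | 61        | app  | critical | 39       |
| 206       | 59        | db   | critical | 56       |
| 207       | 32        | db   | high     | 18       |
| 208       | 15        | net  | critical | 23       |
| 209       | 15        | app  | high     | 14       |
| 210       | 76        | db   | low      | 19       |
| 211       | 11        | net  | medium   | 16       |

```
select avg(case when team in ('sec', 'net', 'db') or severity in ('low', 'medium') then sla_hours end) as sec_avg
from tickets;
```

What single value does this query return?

ticket_id=200: ✓ → 82
ticket_id=201: ✗
ticket_id=202: ✓ → 96
ticket_id=203: ✓ → 20
ticket_id=204: ✓ → 61
ticket_id=205: ✗
ticket_id=206: ✓ → 59
ticket_id=207: ✓ → 32
ticket_id=208: ✓ → 15
ticket_id=209: ✗
ticket_id=210: ✓ → 76
ticket_id=211: ✓ → 11
sec_avg = (82 + 96 + 20 + 61 + 59 + 32 + 15 + 76 + 11) / 9 = 50.2222222222

50.2222222222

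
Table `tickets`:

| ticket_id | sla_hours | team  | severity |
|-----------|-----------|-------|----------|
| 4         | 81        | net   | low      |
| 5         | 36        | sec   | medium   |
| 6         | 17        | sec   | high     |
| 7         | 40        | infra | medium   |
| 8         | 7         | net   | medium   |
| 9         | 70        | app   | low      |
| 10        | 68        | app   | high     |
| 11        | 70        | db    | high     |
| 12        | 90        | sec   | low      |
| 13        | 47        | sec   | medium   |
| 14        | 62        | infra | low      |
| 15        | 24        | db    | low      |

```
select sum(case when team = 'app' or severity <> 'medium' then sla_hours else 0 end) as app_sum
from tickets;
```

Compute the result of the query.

482

ticket_id=4: ✓ → 81
ticket_id=5: ✗
ticket_id=6: ✓ → 17
ticket_id=7: ✗
ticket_id=8: ✗
ticket_id=9: ✓ → 70
ticket_id=10: ✓ → 68
ticket_id=11: ✓ → 70
ticket_id=12: ✓ → 90
ticket_id=13: ✗
ticket_id=14: ✓ → 62
ticket_id=15: ✓ → 24
app_sum = 81 + 17 + 70 + 68 + 70 + 90 + 62 + 24 = 482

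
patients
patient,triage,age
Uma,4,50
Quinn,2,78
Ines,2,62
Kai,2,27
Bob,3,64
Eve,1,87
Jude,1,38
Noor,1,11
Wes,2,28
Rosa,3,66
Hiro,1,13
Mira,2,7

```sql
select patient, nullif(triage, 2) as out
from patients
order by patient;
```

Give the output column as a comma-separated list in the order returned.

patient=Bob: triage=3 vs 2: differ → 3
patient=Eve: triage=1 vs 2: differ → 1
patient=Hiro: triage=1 vs 2: differ → 1
patient=Ines: triage=2 vs 2: equal → NULL
patient=Jude: triage=1 vs 2: differ → 1
patient=Kai: triage=2 vs 2: equal → NULL
patient=Mira: triage=2 vs 2: equal → NULL
patient=Noor: triage=1 vs 2: differ → 1
patient=Quinn: triage=2 vs 2: equal → NULL
patient=Rosa: triage=3 vs 2: differ → 3
patient=Uma: triage=4 vs 2: differ → 4
patient=Wes: triage=2 vs 2: equal → NULL

3, 1, 1, NULL, 1, NULL, NULL, 1, NULL, 3, 4, NULL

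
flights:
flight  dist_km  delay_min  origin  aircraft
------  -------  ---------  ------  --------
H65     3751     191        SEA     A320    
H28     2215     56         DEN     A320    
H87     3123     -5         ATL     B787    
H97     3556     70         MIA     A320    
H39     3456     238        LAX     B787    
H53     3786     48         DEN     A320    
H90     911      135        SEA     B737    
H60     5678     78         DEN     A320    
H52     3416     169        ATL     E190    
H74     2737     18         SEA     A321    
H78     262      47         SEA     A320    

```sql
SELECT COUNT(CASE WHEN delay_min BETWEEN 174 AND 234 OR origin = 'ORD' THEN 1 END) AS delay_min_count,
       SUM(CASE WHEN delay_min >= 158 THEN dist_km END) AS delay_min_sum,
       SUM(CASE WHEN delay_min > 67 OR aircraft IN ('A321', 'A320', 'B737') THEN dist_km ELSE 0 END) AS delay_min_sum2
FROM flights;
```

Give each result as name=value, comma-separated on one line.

delay_min_count=1, delay_min_sum=10623, delay_min_sum2=29768

[delay_min_count: delay_min BETWEEN 174 AND 234 OR origin = 'ORD']
flight=H65: ✓ → 1
flight=H28: ✗
flight=H87: ✗
flight=H97: ✗
flight=H39: ✗
flight=H53: ✗
flight=H90: ✗
flight=H60: ✗
flight=H52: ✗
flight=H74: ✗
flight=H78: ✗
delay_min_count = COUNT(1) = 1
—
[delay_min_sum: delay_min >= 158]
flight=H65: ✓ → 3751
flight=H28: ✗
flight=H87: ✗
flight=H97: ✗
flight=H39: ✓ → 3456
flight=H53: ✗
flight=H90: ✗
flight=H60: ✗
flight=H52: ✓ → 3416
flight=H74: ✗
flight=H78: ✗
delay_min_sum = 3751 + 3456 + 3416 = 10623
—
[delay_min_sum2: delay_min > 67 OR aircraft IN ('A321', 'A320', 'B737')]
flight=H65: ✓ → 3751
flight=H28: ✓ → 2215
flight=H87: ✗
flight=H97: ✓ → 3556
flight=H39: ✓ → 3456
flight=H53: ✓ → 3786
flight=H90: ✓ → 911
flight=H60: ✓ → 5678
flight=H52: ✓ → 3416
flight=H74: ✓ → 2737
flight=H78: ✓ → 262
delay_min_sum2 = 3751 + 2215 + 3556 + 3456 + 3786 + 911 + 5678 + 3416 + 2737 + 262 = 29768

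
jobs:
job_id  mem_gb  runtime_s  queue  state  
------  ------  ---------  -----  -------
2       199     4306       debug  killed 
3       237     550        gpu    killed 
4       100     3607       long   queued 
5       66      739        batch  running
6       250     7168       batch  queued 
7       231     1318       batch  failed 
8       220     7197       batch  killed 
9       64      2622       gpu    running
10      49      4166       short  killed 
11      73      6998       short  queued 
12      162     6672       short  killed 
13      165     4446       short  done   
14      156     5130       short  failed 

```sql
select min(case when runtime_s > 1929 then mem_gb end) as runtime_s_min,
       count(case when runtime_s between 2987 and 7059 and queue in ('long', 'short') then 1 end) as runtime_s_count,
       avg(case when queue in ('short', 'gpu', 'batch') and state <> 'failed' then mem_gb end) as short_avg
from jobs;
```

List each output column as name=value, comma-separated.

[runtime_s_min: runtime_s > 1929]
job_id=2: ✓ → 199
job_id=3: ✗
job_id=4: ✓ → 100
job_id=5: ✗
job_id=6: ✓ → 250
job_id=7: ✗
job_id=8: ✓ → 220
job_id=9: ✓ → 64
job_id=10: ✓ → 49
job_id=11: ✓ → 73
job_id=12: ✓ → 162
job_id=13: ✓ → 165
job_id=14: ✓ → 156
runtime_s_min = MIN(199, 100, 250, 220, 64, 49, 73, 162, 165, 156) = 49
—
[runtime_s_count: runtime_s between 2987 and 7059 and queue in ('long', 'short')]
job_id=2: ✗
job_id=3: ✗
job_id=4: ✓ → 1
job_id=5: ✗
job_id=6: ✗
job_id=7: ✗
job_id=8: ✗
job_id=9: ✗
job_id=10: ✓ → 1
job_id=11: ✓ → 1
job_id=12: ✓ → 1
job_id=13: ✓ → 1
job_id=14: ✓ → 1
runtime_s_count = COUNT(1, 1, 1, 1, 1, 1) = 6
—
[short_avg: queue in ('short', 'gpu', 'batch') and state <> 'failed']
job_id=2: ✗
job_id=3: ✓ → 237
job_id=4: ✗
job_id=5: ✓ → 66
job_id=6: ✓ → 250
job_id=7: ✗
job_id=8: ✓ → 220
job_id=9: ✓ → 64
job_id=10: ✓ → 49
job_id=11: ✓ → 73
job_id=12: ✓ → 162
job_id=13: ✓ → 165
job_id=14: ✗
short_avg = (237 + 66 + 250 + 220 + 64 + 49 + 73 + 162 + 165) / 9 = 142.8888888889

runtime_s_min=49, runtime_s_count=6, short_avg=142.8888888889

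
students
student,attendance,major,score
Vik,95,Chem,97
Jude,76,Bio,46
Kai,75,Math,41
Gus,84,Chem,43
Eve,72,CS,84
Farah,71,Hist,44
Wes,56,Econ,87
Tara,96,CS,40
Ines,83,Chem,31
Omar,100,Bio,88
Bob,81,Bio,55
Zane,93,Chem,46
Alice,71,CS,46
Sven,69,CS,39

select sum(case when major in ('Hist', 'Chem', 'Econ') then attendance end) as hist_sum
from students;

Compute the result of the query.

student=Vik: ✓ → 95
student=Jude: ✗
student=Kai: ✗
student=Gus: ✓ → 84
student=Eve: ✗
student=Farah: ✓ → 71
student=Wes: ✓ → 56
student=Tara: ✗
student=Ines: ✓ → 83
student=Omar: ✗
student=Bob: ✗
student=Zane: ✓ → 93
student=Alice: ✗
student=Sven: ✗
hist_sum = 95 + 84 + 71 + 56 + 83 + 93 = 482

482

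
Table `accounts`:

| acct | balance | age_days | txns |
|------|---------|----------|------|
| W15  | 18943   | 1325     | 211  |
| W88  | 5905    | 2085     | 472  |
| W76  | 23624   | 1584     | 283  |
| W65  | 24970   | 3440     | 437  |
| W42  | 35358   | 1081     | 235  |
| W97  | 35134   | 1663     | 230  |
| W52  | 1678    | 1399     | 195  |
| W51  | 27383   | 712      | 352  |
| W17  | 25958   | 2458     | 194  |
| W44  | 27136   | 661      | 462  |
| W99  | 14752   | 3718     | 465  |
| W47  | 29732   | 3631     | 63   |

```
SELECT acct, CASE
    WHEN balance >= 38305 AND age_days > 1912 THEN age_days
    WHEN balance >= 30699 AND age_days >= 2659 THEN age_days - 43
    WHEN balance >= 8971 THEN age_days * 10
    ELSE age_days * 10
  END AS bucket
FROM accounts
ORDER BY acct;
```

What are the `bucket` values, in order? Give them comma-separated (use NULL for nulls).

acct=W15: balance >= 8971 → 13250
acct=W17: balance >= 8971 → 24580
acct=W42: balance >= 8971 → 10810
acct=W44: balance >= 8971 → 6610
acct=W47: balance >= 8971 → 36310
acct=W51: balance >= 8971 → 7120
acct=W52: ELSE → 13990
acct=W65: balance >= 8971 → 34400
acct=W76: balance >= 8971 → 15840
acct=W88: ELSE → 20850
acct=W97: balance >= 8971 → 16630
acct=W99: balance >= 8971 → 37180

13250, 24580, 10810, 6610, 36310, 7120, 13990, 34400, 15840, 20850, 16630, 37180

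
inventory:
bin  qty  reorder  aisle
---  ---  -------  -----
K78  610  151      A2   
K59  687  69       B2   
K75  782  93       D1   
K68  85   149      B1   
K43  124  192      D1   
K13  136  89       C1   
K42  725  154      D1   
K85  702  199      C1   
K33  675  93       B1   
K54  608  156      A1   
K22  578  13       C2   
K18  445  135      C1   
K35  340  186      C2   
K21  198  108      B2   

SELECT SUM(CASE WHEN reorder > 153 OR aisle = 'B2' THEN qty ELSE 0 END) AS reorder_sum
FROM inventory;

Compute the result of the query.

bin=K78: ✗
bin=K59: ✓ → 687
bin=K75: ✗
bin=K68: ✗
bin=K43: ✓ → 124
bin=K13: ✗
bin=K42: ✓ → 725
bin=K85: ✓ → 702
bin=K33: ✗
bin=K54: ✓ → 608
bin=K22: ✗
bin=K18: ✗
bin=K35: ✓ → 340
bin=K21: ✓ → 198
reorder_sum = 687 + 124 + 725 + 702 + 608 + 340 + 198 = 3384

3384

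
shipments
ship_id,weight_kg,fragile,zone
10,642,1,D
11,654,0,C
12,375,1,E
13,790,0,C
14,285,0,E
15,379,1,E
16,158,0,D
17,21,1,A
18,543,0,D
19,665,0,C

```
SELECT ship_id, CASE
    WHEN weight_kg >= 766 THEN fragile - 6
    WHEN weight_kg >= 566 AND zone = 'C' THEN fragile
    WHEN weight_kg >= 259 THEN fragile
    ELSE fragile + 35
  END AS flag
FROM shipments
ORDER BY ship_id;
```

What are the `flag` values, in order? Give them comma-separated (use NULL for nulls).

1, 0, 1, -6, 0, 1, 35, 36, 0, 0

ship_id=10: weight_kg >= 259 → 1
ship_id=11: weight_kg >= 566 AND zone = 'C' → 0
ship_id=12: weight_kg >= 259 → 1
ship_id=13: weight_kg >= 766 → -6
ship_id=14: weight_kg >= 259 → 0
ship_id=15: weight_kg >= 259 → 1
ship_id=16: ELSE → 35
ship_id=17: ELSE → 36
ship_id=18: weight_kg >= 259 → 0
ship_id=19: weight_kg >= 566 AND zone = 'C' → 0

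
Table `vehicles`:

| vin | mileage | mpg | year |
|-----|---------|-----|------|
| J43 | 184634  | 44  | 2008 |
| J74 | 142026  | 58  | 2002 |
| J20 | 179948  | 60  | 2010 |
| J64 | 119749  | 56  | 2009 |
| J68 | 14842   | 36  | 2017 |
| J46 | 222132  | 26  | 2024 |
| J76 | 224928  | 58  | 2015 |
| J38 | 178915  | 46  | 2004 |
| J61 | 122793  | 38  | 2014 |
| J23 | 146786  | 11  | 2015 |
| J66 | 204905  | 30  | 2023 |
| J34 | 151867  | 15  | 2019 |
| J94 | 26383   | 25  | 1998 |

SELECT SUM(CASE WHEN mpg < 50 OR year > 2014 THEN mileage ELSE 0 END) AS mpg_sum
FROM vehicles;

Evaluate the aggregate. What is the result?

1478185

vin=J43: ✓ → 184634
vin=J74: ✗
vin=J20: ✗
vin=J64: ✗
vin=J68: ✓ → 14842
vin=J46: ✓ → 222132
vin=J76: ✓ → 224928
vin=J38: ✓ → 178915
vin=J61: ✓ → 122793
vin=J23: ✓ → 146786
vin=J66: ✓ → 204905
vin=J34: ✓ → 151867
vin=J94: ✓ → 26383
mpg_sum = 184634 + 14842 + 222132 + 224928 + 178915 + 122793 + 146786 + 204905 + 151867 + 26383 = 1478185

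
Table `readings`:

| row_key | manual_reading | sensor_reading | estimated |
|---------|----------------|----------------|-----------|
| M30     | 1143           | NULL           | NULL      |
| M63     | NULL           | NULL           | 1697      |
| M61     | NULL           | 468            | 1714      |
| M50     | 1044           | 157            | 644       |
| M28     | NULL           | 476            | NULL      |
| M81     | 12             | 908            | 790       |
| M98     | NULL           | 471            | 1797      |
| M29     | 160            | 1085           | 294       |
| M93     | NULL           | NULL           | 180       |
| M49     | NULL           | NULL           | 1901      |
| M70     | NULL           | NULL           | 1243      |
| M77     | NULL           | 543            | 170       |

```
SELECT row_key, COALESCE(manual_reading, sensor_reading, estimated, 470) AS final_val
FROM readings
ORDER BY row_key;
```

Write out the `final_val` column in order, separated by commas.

row_key=M28: manual_reading=NULL, sensor_reading=476 → 476
row_key=M29: manual_reading=160 → 160
row_key=M30: manual_reading=1143 → 1143
row_key=M49: manual_reading=NULL, sensor_reading=NULL, estimated=1901 → 1901
row_key=M50: manual_reading=1044 → 1044
row_key=M61: manual_reading=NULL, sensor_reading=468 → 468
row_key=M63: manual_reading=NULL, sensor_reading=NULL, estimated=1697 → 1697
row_key=M70: manual_reading=NULL, sensor_reading=NULL, estimated=1243 → 1243
row_key=M77: manual_reading=NULL, sensor_reading=543 → 543
row_key=M81: manual_reading=12 → 12
row_key=M93: manual_reading=NULL, sensor_reading=NULL, estimated=180 → 180
row_key=M98: manual_reading=NULL, sensor_reading=471 → 471

476, 160, 1143, 1901, 1044, 468, 1697, 1243, 543, 12, 180, 471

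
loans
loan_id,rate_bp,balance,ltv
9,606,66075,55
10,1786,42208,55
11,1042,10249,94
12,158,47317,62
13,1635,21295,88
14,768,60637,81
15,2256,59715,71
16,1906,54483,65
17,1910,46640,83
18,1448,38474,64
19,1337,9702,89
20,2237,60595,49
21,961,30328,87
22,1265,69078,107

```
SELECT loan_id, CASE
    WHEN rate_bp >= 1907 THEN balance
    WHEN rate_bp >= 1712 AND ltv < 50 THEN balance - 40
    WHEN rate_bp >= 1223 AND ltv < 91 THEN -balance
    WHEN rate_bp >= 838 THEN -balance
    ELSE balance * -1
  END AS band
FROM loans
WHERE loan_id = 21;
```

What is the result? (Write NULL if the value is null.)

-30328

loan_id = 21: rate_bp=961, balance=30328, ltv=87.
rate_bp >= 1907 → false
rate_bp >= 1712 AND ltv < 50 → false
rate_bp >= 1223 AND ltv < 91 → false
rate_bp >= 838 → true → -30328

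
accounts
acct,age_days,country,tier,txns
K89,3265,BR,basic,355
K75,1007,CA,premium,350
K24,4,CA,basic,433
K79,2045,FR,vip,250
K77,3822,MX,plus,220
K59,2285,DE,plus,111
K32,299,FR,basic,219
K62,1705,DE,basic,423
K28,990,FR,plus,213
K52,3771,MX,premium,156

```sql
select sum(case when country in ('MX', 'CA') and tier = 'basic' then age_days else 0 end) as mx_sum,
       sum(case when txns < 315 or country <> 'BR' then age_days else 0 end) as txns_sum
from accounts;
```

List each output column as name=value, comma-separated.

mx_sum=4, txns_sum=15928

[mx_sum: country in ('MX', 'CA') and tier = 'basic']
acct=K89: ✗
acct=K75: ✗
acct=K24: ✓ → 4
acct=K79: ✗
acct=K77: ✗
acct=K59: ✗
acct=K32: ✗
acct=K62: ✗
acct=K28: ✗
acct=K52: ✗
mx_sum = 4
—
[txns_sum: txns < 315 or country <> 'BR']
acct=K89: ✗
acct=K75: ✓ → 1007
acct=K24: ✓ → 4
acct=K79: ✓ → 2045
acct=K77: ✓ → 3822
acct=K59: ✓ → 2285
acct=K32: ✓ → 299
acct=K62: ✓ → 1705
acct=K28: ✓ → 990
acct=K52: ✓ → 3771
txns_sum = 1007 + 4 + 2045 + 3822 + 2285 + 299 + 1705 + 990 + 3771 = 15928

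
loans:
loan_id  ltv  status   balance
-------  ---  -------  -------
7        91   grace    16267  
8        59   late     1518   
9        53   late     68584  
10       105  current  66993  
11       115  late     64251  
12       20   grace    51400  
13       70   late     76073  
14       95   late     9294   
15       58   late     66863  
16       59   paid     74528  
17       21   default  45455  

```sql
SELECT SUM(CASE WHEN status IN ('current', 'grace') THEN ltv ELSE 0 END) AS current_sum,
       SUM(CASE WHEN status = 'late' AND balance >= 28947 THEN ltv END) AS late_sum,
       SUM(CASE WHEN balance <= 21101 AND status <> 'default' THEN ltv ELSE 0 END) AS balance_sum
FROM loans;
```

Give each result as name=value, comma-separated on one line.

[current_sum: status IN ('current', 'grace')]
loan_id=7: ✓ → 91
loan_id=8: ✗
loan_id=9: ✗
loan_id=10: ✓ → 105
loan_id=11: ✗
loan_id=12: ✓ → 20
loan_id=13: ✗
loan_id=14: ✗
loan_id=15: ✗
loan_id=16: ✗
loan_id=17: ✗
current_sum = 91 + 105 + 20 = 216
—
[late_sum: status = 'late' AND balance >= 28947]
loan_id=7: ✗
loan_id=8: ✗
loan_id=9: ✓ → 53
loan_id=10: ✗
loan_id=11: ✓ → 115
loan_id=12: ✗
loan_id=13: ✓ → 70
loan_id=14: ✗
loan_id=15: ✓ → 58
loan_id=16: ✗
loan_id=17: ✗
late_sum = 53 + 115 + 70 + 58 = 296
—
[balance_sum: balance <= 21101 AND status <> 'default']
loan_id=7: ✓ → 91
loan_id=8: ✓ → 59
loan_id=9: ✗
loan_id=10: ✗
loan_id=11: ✗
loan_id=12: ✗
loan_id=13: ✗
loan_id=14: ✓ → 95
loan_id=15: ✗
loan_id=16: ✗
loan_id=17: ✗
balance_sum = 91 + 59 + 95 = 245

current_sum=216, late_sum=296, balance_sum=245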